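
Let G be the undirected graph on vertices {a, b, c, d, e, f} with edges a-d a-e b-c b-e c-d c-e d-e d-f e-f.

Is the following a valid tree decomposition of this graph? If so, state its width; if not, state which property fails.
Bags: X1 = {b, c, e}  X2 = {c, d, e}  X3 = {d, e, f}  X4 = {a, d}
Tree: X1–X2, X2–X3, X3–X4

No — edge (e,a) lies in no bag.

A tree decomposition must satisfy three properties: every vertex lies in some bag; for every edge, both endpoints lie together in some bag; and for every vertex, the bags containing it form a connected subtree. Here edge (e,a) lies in no bag, so the decomposition is invalid.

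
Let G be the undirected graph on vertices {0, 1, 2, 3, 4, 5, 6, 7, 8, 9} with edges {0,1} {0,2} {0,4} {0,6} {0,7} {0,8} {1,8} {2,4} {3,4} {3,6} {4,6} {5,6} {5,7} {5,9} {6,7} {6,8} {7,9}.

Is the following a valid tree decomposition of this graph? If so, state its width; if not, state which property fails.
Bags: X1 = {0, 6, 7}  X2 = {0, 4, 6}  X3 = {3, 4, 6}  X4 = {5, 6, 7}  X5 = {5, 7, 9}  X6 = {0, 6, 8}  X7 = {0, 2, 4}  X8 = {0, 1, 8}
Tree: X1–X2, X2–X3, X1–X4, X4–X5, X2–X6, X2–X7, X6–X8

Every vertex of G appears in some bag (union = {0, 1, 2, 3, 4, 5, 6, 7, 8, 9}); every edge is covered by a bag; and for each vertex v the set of bags containing v is connected in the bag tree. The decomposition is therefore valid. The largest bag has 3 vertices, so the width is 2.

Yes; width 2.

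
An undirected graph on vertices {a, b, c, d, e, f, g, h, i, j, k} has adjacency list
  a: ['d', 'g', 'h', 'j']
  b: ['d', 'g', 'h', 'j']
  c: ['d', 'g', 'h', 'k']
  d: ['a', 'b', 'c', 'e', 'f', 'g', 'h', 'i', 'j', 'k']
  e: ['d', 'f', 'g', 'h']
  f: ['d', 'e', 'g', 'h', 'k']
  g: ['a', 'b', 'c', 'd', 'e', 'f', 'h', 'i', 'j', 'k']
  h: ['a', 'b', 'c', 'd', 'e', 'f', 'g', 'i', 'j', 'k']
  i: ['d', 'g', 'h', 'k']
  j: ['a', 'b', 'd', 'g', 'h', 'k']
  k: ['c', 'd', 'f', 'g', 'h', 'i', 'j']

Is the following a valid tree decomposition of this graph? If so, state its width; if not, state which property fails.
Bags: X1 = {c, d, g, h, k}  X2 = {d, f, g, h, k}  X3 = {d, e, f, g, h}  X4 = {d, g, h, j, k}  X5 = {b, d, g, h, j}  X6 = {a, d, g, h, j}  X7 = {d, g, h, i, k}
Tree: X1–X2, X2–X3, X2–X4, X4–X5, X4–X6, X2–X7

Every vertex of G appears in some bag (union = {a, b, c, d, e, f, g, h, i, j, k}); every edge is covered by a bag; and for each vertex v the set of bags containing v is connected in the bag tree. The decomposition is therefore valid. The largest bag has 5 vertices, so the width is 4.

Yes; width 4.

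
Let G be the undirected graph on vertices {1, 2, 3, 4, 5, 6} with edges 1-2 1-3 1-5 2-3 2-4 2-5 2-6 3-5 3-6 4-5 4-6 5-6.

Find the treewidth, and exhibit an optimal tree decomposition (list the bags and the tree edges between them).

Every bag has size at most 4, so the width is 4 − 1 = 3 and tw(G) ≤ 3. Conversely, {1, 2, 3, 5} is a clique of size 4, and the vertices of any clique must share a bag in every tree decomposition; so some bag has ≥ 4 vertices and tw(G) ≥ 3. Therefore the treewidth is 3.

Treewidth 3.
Bags: B1 = {2, 4, 5, 6}  B2 = {2, 3, 5, 6}  B3 = {1, 2, 3, 5}
Tree: B1–B2, B2–B3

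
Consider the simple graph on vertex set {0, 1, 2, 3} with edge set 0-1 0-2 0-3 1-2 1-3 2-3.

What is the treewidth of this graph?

A width-3 tree decomposition is:
Bags: B1 = {0, 1, 2, 3}
Tree: (single bag)
With just one bag of size 4, the width is 4 − 1 = 3, so tw(G) ≤ 3. On the other hand G contains the 4-clique {0, 1, 2, 3}. A clique must lie in a single bag of any decomposition, so no decomposition can have width below 3. Therefore the treewidth is 3.

3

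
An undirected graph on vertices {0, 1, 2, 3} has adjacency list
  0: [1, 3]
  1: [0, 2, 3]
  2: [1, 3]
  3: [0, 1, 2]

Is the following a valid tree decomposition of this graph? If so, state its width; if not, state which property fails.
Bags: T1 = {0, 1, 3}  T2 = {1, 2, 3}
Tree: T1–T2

Yes; width 2.

Every vertex of G appears in some bag (union = {0, 1, 2, 3}); every edge is covered by a bag; and for each vertex v the set of bags containing v is connected in the bag tree. The decomposition is therefore valid. The largest bag has 3 vertices, so the width is 2.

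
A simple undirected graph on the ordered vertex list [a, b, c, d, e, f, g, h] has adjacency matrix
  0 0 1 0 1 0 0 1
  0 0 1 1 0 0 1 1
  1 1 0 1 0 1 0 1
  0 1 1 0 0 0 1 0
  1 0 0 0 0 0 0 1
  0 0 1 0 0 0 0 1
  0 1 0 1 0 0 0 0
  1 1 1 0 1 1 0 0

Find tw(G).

A width-2 tree decomposition is:
Bags: B1 = {c, f, h}  B2 = {a, c, h}  B3 = {b, c, h}  B4 = {b, c, d}  B5 = {b, d, g}  B6 = {a, e, h}
Tree: B1–B2, B2–B3, B3–B4, B4–B5, B2–B6
Every bag has size at most 3, so the width is 3 − 1 = 2 and tw(G) ≤ 2. On the other hand G contains the 3-clique {b, d, g}. A clique must lie in a single bag of any decomposition, so no decomposition can have width below 2. The upper and lower bounds meet at 2, so that is the treewidth.

2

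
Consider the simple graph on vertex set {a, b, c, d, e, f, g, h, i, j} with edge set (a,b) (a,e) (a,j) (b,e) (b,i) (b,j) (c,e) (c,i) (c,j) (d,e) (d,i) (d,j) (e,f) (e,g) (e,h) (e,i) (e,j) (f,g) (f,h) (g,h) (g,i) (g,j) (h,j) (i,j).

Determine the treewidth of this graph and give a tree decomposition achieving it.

Each bag holds 4 vertices, so the decomposition has width 3, which upper-bounds the treewidth. For the lower bound, the 4 vertices {e, g, h, j} are pairwise adjacent, and any tree decomposition puts a clique entirely inside one bag — forcing width ≥ 3. Combining the bounds, tw(G) = 3.

Treewidth 3.
Bags: B1 = {b, e, i, j}  B2 = {e, g, i, j}  B3 = {e, g, h, j}  B4 = {c, e, i, j}  B5 = {a, b, e, j}  B6 = {e, f, g, h}  B7 = {d, e, i, j}
Tree: B1–B2, B2–B3, B2–B4, B1–B5, B3–B6, B2–B7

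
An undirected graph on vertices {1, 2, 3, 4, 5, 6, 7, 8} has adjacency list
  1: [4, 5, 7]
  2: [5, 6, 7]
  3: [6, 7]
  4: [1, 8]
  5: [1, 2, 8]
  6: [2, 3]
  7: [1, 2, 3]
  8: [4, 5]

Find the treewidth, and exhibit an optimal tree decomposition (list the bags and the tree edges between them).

Every bag has size at most 3, so the width is 3 − 1 = 2 and tw(G) ≤ 2. For the lower bound, G contains the cycle 4–8–5–1–4, so G is not a forest; only forests have treewidth ≤ 1, hence tw(G) ≥ 2. The upper and lower bounds meet at 2, so that is the treewidth.

Treewidth 2.
Bags: B1 = {1, 4, 8}  B2 = {1, 5, 8}  B3 = {1, 5, 7}  B4 = {2, 5, 7}  B5 = {2, 3, 7}  B6 = {2, 3, 6}
Tree: B1–B2, B2–B3, B3–B4, B4–B5, B5–B6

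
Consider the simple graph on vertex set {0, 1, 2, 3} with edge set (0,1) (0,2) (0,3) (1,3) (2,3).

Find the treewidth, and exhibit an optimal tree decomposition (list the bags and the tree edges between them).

The largest bag has 3 vertices, giving width 2; this decomposition certifies tw(G) ≤ 2. On the other hand G contains the 3-clique {0, 1, 3}. A clique must lie in a single bag of any decomposition, so no decomposition can have width below 2. The upper and lower bounds meet at 2, so that is the treewidth.

Treewidth 2.
One such decomposition:
Bags: B1 = {0, 1, 3}  B2 = {0, 2, 3}
Tree: B1–B2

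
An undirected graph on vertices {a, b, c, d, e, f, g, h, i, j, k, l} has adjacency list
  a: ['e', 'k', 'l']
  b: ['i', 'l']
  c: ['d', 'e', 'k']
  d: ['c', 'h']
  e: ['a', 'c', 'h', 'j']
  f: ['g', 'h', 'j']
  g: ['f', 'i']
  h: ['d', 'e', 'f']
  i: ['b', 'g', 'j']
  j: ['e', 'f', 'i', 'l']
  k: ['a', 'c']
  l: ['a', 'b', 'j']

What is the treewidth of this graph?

A width-3 tree decomposition is:
Bags: B1 = {b, f, g, i}  B2 = {b, f, i, j}  B3 = {b, f, j, l}  B4 = {f, h, j, l}  B5 = {e, h, j, l}  B6 = {a, e, h, l}  B7 = {a, d, e, h}  B8 = {a, c, d, e}  B9 = {a, c, d, k}
Tree: B1–B2, B2–B3, B3–B4, B4–B5, B5–B6, B6–B7, B7–B8, B8–B9
Each bag holds 4 vertices, so the decomposition has width 3, which upper-bounds the treewidth. For the lower bound: the 4 vertex sets {b,g,i}, {f}, {j}, {a,e,h,l} are disjoint, each induces a connected subgraph, and every pair is joined by at least one edge of G. Contracting each set to a single vertex therefore yields K_{4} as a minor, and since treewidth is minor-monotone, tw(G) ≥ tw(K_{4}) = 3. Combining the bounds, tw(G) = 3.

3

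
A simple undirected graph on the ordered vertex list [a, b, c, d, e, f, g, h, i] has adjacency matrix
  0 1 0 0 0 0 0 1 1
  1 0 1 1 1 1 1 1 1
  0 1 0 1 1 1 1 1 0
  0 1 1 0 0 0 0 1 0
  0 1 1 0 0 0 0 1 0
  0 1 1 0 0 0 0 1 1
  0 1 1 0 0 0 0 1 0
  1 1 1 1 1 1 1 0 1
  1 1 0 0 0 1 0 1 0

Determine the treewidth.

A width-3 tree decomposition is:
Bags: B1 = {b, c, d, h}  B2 = {b, c, f, h}  B3 = {b, f, h, i}  B4 = {a, b, h, i}  B5 = {b, c, e, h}  B6 = {b, c, g, h}
Tree: B1–B2, B2–B3, B3–B4, B1–B5, B1–B6
Each bag holds 4 vertices, so the decomposition has width 3, which upper-bounds the treewidth. Conversely, {b, c, d, h} is a clique of size 4, and the vertices of any clique must share a bag in every tree decomposition; so some bag has ≥ 4 vertices and tw(G) ≥ 3. The upper and lower bounds meet at 3, so that is the treewidth.

3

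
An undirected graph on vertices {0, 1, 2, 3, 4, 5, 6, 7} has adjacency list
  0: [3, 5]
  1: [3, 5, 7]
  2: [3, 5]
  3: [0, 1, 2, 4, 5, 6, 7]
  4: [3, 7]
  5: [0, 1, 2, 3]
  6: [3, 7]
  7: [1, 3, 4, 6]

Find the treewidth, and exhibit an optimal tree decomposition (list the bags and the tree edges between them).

Treewidth 2.
One such decomposition:
Bags: B1 = {1, 3, 5}  B2 = {1, 3, 7}  B3 = {2, 3, 5}  B4 = {3, 6, 7}  B5 = {3, 4, 7}  B6 = {0, 3, 5}
Tree: B1–B2, B1–B3, B2–B4, B2–B5, B1–B6

Every bag has size at most 3, so the width is 3 − 1 = 2 and tw(G) ≤ 2. Conversely, {3, 4, 7} is a clique of size 3, and the vertices of any clique must share a bag in every tree decomposition; so some bag has ≥ 3 vertices and tw(G) ≥ 2. Combining the bounds, tw(G) = 2.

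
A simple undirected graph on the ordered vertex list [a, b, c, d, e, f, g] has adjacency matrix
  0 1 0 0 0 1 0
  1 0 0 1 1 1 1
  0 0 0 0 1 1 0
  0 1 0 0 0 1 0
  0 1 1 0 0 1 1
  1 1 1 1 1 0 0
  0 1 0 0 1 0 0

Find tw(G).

A width-2 tree decomposition is:
Bags: B1 = {c, e, f}  B2 = {b, e, f}  B3 = {b, e, g}  B4 = {b, d, f}  B5 = {a, b, f}
Tree: B1–B2, B2–B3, B2–B4, B4–B5
Each bag holds 3 vertices, so the decomposition has width 2, which upper-bounds the treewidth. On the other hand G contains the 3-clique {b, e, g}. A clique must lie in a single bag of any decomposition, so no decomposition can have width below 2. Combining the bounds, tw(G) = 2.

2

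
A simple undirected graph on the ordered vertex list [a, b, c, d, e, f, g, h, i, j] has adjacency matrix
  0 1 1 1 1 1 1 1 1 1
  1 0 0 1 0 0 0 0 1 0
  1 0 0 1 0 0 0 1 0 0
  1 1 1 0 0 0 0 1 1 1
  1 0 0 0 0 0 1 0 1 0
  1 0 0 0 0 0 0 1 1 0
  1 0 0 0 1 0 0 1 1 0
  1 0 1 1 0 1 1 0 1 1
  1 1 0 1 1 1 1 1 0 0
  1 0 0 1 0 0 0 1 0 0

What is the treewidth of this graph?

A width-3 tree decomposition is:
Bags: B1 = {a, c, d, h}  B2 = {a, d, h, i}  B3 = {a, b, d, i}  B4 = {a, g, h, i}  B5 = {a, d, h, j}  B6 = {a, f, h, i}  B7 = {a, e, g, i}
Tree: B1–B2, B2–B3, B2–B4, B2–B5, B4–B6, B4–B7
Every bag has size at most 4, so the width is 4 − 1 = 3 and tw(G) ≤ 3. Conversely, {a, e, g, i} is a clique of size 4, and the vertices of any clique must share a bag in every tree decomposition; so some bag has ≥ 4 vertices and tw(G) ≥ 3. Hence tw(G) = 3 exactly.

3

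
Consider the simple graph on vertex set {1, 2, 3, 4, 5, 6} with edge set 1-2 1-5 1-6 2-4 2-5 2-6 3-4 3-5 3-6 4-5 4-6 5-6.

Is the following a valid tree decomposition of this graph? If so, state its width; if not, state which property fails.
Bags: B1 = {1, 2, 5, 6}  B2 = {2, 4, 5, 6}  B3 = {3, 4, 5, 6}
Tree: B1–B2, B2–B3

Every vertex of G appears in some bag (union = {1, 2, 3, 4, 5, 6}); every edge is covered by a bag; and for each vertex v the set of bags containing v is connected in the bag tree. The decomposition is therefore valid. The largest bag has 4 vertices, so the width is 3.

Yes; width 3.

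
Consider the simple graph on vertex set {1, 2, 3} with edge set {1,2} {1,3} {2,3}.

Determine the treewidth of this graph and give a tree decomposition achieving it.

With just one bag of size 3, the width is 3 − 1 = 2, so tw(G) ≤ 2. Conversely, {1, 2, 3} is a clique of size 3, and the vertices of any clique must share a bag in every tree decomposition; so some bag has ≥ 3 vertices and tw(G) ≥ 2. The upper and lower bounds meet at 2, so that is the treewidth.

Treewidth 2.
Bags: B1 = {1, 2, 3}
Tree: (single bag)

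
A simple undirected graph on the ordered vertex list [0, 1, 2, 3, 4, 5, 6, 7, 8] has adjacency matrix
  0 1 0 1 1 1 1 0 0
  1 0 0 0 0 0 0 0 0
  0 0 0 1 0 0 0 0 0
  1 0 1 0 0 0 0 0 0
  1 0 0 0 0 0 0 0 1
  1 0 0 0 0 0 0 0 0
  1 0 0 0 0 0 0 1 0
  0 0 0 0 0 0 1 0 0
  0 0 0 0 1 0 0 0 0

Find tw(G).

A width-1 tree decomposition is:
Bags: B1 = {0, 4}  B2 = {0, 3}  B3 = {0, 6}  B4 = {2, 3}  B5 = {0, 5}  B6 = {6, 7}  B7 = {4, 8}  B8 = {0, 1}
Tree: B1–B2, B2–B3, B2–B4, B3–B5, B3–B6, B1–B7, B2–B8
Each bag holds 2 vertices, so the decomposition has width 1, which upper-bounds the treewidth. Since G has at least one edge (e.g. 0–4), it is not an edgeless graph, so tw(G) ≥ 1. Combining the bounds, tw(G) = 1.

1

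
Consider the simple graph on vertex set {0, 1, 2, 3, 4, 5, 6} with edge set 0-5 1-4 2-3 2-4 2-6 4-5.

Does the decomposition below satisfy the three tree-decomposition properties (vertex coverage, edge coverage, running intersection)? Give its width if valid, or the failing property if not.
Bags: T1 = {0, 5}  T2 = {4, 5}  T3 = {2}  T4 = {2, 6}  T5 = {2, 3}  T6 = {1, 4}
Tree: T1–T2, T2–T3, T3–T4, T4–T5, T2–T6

A tree decomposition must satisfy three properties: every vertex lies in some bag; for every edge, both endpoints lie together in some bag; and for every vertex, the bags containing it form a connected subtree. Here edge (4,2) lies in no bag, so the decomposition is invalid.

No — edge (4,2) lies in no bag.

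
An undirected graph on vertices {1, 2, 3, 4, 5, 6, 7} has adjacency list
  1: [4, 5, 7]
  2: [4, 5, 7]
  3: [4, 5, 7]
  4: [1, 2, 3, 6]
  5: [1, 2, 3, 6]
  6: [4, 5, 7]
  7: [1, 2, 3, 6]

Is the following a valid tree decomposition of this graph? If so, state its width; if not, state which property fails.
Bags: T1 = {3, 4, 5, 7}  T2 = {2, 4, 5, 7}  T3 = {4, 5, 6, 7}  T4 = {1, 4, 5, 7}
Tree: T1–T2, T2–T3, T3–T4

Checking the three conditions: (i) the bags cover all of {1, 2, 3, 4, 5, 6, 7}; (ii) for each edge, some bag contains both endpoints; (iii) the bags containing any fixed vertex form a subtree. All hold, so the decomposition is valid with width 4 − 1 = 3.

Yes; width 3.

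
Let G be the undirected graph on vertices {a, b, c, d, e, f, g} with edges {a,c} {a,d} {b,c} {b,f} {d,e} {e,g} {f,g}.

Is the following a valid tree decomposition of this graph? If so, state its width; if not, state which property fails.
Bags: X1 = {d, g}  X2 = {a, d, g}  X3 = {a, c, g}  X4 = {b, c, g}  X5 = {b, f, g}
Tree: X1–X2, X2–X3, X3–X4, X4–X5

A tree decomposition must satisfy three properties: every vertex lies in some bag; for every edge, both endpoints lie together in some bag; and for every vertex, the bags containing it form a connected subtree. Here vertex e appears in no bag, so the decomposition is invalid.

No — vertex e appears in no bag.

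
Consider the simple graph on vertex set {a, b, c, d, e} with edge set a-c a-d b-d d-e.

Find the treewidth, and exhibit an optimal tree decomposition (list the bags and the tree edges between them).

Treewidth 1.
One optimal decomposition is:
Bags: B1 = {a, d}  B2 = {a, c}  B3 = {b, d}  B4 = {d, e}
Tree: B1–B2, B1–B3, B3–B4

Each bag holds 2 vertices, so the decomposition has width 1, which upper-bounds the treewidth. Since G has at least one edge (e.g. a–d), it is not an edgeless graph, so tw(G) ≥ 1. Hence tw(G) = 1 exactly.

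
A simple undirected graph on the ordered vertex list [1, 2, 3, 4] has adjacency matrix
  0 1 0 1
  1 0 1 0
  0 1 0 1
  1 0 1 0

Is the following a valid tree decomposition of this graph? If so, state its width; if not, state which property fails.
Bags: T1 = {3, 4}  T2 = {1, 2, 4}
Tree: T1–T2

A tree decomposition must satisfy three properties: every vertex lies in some bag; for every edge, both endpoints lie together in some bag; and for every vertex, the bags containing it form a connected subtree. Here edge (2,3) lies in no bag, so the decomposition is invalid.

No — edge (2,3) lies in no bag.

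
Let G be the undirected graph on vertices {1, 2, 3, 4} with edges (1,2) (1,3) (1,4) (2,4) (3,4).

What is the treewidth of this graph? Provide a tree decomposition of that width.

The largest bag has 3 vertices, giving width 2; this decomposition certifies tw(G) ≤ 2. Conversely, {1, 2, 4} is a clique of size 3, and the vertices of any clique must share a bag in every tree decomposition; so some bag has ≥ 3 vertices and tw(G) ≥ 2. Combining the bounds, tw(G) = 2.

Treewidth 2.
One optimal decomposition is:
Bags: B1 = {1, 3, 4}  B2 = {1, 2, 4}
Tree: B1–B2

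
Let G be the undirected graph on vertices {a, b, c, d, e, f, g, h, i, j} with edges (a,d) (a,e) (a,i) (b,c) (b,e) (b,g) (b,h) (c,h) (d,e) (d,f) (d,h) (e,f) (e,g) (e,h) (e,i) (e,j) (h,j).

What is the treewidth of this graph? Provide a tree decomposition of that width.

The largest bag has 3 vertices, giving width 2; this decomposition certifies tw(G) ≤ 2. For the lower bound, the 3 vertices {a, d, e} are pairwise adjacent, and any tree decomposition puts a clique entirely inside one bag — forcing width ≥ 2. Hence tw(G) = 2 exactly.

Treewidth 2.
Bags: B1 = {a, d, e}  B2 = {d, e, f}  B3 = {d, e, h}  B4 = {b, e, h}  B5 = {e, h, j}  B6 = {b, e, g}  B7 = {a, e, i}  B8 = {b, c, h}
Tree: B1–B2, B2–B3, B3–B4, B4–B5, B4–B6, B1–B7, B4–B8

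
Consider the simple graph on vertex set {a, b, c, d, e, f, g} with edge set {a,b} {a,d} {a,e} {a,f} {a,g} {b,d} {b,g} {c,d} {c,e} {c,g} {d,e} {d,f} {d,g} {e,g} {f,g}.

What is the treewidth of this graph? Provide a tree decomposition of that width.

Every bag has size at most 4, so the width is 4 − 1 = 3 and tw(G) ≤ 3. On the other hand G contains the 4-clique {c, d, e, g}. A clique must lie in a single bag of any decomposition, so no decomposition can have width below 3. Hence tw(G) = 3 exactly.

Treewidth 3.
One such decomposition:
Bags: B1 = {a, b, d, g}  B2 = {a, d, e, g}  B3 = {c, d, e, g}  B4 = {a, d, f, g}
Tree: B1–B2, B2–B3, B2–B4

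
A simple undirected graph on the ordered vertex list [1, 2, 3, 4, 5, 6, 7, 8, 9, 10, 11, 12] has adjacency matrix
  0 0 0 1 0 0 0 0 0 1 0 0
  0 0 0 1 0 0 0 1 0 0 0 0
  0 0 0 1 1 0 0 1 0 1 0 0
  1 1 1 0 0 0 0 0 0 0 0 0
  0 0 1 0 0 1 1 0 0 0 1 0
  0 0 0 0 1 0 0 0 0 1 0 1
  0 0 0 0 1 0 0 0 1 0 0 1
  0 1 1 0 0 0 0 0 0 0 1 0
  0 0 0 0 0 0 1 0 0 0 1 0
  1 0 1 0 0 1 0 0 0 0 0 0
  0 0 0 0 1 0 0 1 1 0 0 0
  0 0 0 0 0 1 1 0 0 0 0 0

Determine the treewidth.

A width-3 tree decomposition is:
Bags: B1 = {6, 7, 9, 12}  B2 = {5, 6, 7, 9}  B3 = {5, 6, 9, 11}  B4 = {5, 6, 10, 11}  B5 = {3, 5, 10, 11}  B6 = {3, 8, 10, 11}  B7 = {1, 3, 8, 10}  B8 = {1, 3, 4, 8}  B9 = {1, 2, 4, 8}
Tree: B1–B2, B2–B3, B3–B4, B4–B5, B5–B6, B6–B7, B7–B8, B8–B9
The largest bag has 4 vertices, giving width 3; this decomposition certifies tw(G) ≤ 3. For the lower bound: the 4 vertex sets {7,9,12}, {6}, {5}, {3,8,10,11} are disjoint, each induces a connected subgraph, and every pair is joined by at least one edge of G. Contracting each set to a single vertex therefore yields K_{4} as a minor, and since treewidth is minor-monotone, tw(G) ≥ tw(K_{4}) = 3. The upper and lower bounds meet at 3, so that is the treewidth.

3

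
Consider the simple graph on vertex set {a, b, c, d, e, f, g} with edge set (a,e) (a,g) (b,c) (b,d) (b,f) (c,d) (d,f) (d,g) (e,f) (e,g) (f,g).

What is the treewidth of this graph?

A width-2 tree decomposition is:
Bags: B1 = {d, f, g}  B2 = {b, d, f}  B3 = {e, f, g}  B4 = {a, e, g}  B5 = {b, c, d}
Tree: B1–B2, B1–B3, B3–B4, B2–B5
Each bag holds 3 vertices, so the decomposition has width 2, which upper-bounds the treewidth. Conversely, {b, c, d} is a clique of size 3, and the vertices of any clique must share a bag in every tree decomposition; so some bag has ≥ 3 vertices and tw(G) ≥ 2. Hence tw(G) = 2 exactly.

2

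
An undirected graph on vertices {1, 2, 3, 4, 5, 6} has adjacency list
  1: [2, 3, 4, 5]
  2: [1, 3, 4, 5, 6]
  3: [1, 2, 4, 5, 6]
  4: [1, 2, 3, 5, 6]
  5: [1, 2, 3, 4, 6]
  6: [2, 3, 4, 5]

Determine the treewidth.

4

A width-4 tree decomposition is:
Bags: B1 = {1, 2, 3, 4, 5}  B2 = {2, 3, 4, 5, 6}
Tree: B1–B2
Every bag has size at most 5, so the width is 5 − 1 = 4 and tw(G) ≤ 4. On the other hand G contains the 5-clique {1, 2, 3, 4, 5}. A clique must lie in a single bag of any decomposition, so no decomposition can have width below 4. The upper and lower bounds meet at 4, so that is the treewidth.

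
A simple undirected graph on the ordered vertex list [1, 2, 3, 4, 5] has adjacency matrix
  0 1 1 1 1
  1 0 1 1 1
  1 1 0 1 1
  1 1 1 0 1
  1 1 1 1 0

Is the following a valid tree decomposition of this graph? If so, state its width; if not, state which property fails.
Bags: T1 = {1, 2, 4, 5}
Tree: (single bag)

A tree decomposition must satisfy three properties: every vertex lies in some bag; for every edge, both endpoints lie together in some bag; and for every vertex, the bags containing it form a connected subtree. Here vertex 3 appears in no bag, so the decomposition is invalid.

No — vertex 3 appears in no bag.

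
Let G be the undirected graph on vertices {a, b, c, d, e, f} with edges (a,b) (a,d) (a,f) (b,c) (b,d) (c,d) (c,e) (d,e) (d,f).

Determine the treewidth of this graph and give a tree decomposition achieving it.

Every bag has size at most 3, so the width is 3 − 1 = 2 and tw(G) ≤ 2. For the lower bound, the 3 vertices {c, d, e} are pairwise adjacent, and any tree decomposition puts a clique entirely inside one bag — forcing width ≥ 2. The upper and lower bounds meet at 2, so that is the treewidth.

Treewidth 2.
Bags: B1 = {a, b, d}  B2 = {b, c, d}  B3 = {c, d, e}  B4 = {a, d, f}
Tree: B1–B2, B2–B3, B1–B4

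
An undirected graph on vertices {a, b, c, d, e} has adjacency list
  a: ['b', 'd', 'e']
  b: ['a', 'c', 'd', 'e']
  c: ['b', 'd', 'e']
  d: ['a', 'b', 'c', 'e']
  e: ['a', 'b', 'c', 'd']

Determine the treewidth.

A width-3 tree decomposition is:
Bags: B1 = {b, c, d, e}  B2 = {a, b, d, e}
Tree: B1–B2
Each bag holds 4 vertices, so the decomposition has width 3, which upper-bounds the treewidth. Conversely, {b, c, d, e} is a clique of size 4, and the vertices of any clique must share a bag in every tree decomposition; so some bag has ≥ 4 vertices and tw(G) ≥ 3. The upper and lower bounds meet at 3, so that is the treewidth.

3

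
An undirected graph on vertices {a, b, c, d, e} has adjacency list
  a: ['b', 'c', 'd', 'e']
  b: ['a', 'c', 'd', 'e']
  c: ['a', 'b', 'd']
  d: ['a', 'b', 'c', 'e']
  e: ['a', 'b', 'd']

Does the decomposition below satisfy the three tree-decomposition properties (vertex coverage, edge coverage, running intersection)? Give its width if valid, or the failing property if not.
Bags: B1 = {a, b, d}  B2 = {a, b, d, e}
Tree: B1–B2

No — vertex c appears in no bag.

A tree decomposition must satisfy three properties: every vertex lies in some bag; for every edge, both endpoints lie together in some bag; and for every vertex, the bags containing it form a connected subtree. Here vertex c appears in no bag, so the decomposition is invalid.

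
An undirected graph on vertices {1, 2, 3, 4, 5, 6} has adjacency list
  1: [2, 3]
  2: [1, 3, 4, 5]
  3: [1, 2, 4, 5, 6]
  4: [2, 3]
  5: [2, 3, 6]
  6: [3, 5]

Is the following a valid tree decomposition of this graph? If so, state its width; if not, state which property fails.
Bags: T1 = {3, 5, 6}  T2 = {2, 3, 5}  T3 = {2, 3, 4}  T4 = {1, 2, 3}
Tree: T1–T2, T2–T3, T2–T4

Yes; width 2.

Checking the three conditions: (i) the bags cover all of {1, 2, 3, 4, 5, 6}; (ii) for each edge, some bag contains both endpoints; (iii) the bags containing any fixed vertex form a subtree. All hold, so the decomposition is valid with width 3 − 1 = 2.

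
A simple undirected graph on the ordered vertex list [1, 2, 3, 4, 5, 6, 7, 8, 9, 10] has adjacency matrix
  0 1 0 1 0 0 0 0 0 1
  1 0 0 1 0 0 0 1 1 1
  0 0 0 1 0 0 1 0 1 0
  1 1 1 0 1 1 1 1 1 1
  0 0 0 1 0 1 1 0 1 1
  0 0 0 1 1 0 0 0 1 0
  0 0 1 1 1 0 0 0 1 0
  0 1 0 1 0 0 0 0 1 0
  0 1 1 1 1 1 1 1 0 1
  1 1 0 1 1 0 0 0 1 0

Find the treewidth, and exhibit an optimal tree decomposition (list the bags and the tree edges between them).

Treewidth 3.
Bags: B1 = {4, 5, 9, 10}  B2 = {4, 5, 7, 9}  B3 = {2, 4, 9, 10}  B4 = {2, 4, 8, 9}  B5 = {4, 5, 6, 9}  B6 = {3, 4, 7, 9}  B7 = {1, 2, 4, 10}
Tree: B1–B2, B1–B3, B3–B4, B2–B5, B2–B6, B3–B7

Every bag has size at most 4, so the width is 4 − 1 = 3 and tw(G) ≤ 3. Conversely, {1, 2, 4, 10} is a clique of size 4, and the vertices of any clique must share a bag in every tree decomposition; so some bag has ≥ 4 vertices and tw(G) ≥ 3. Combining the bounds, tw(G) = 3.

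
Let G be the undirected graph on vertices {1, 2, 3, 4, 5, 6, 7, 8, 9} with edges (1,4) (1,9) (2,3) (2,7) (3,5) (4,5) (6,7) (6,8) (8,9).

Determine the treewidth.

A width-2 tree decomposition is:
Bags: B1 = {2, 3, 5}  B2 = {2, 5, 7}  B3 = {5, 6, 7}  B4 = {5, 6, 8}  B5 = {5, 8, 9}  B6 = {1, 5, 9}  B7 = {1, 4, 5}
Tree: B1–B2, B2–B3, B3–B4, B4–B5, B5–B6, B6–B7
The largest bag has 3 vertices, giving width 2; this decomposition certifies tw(G) ≤ 2. For the lower bound, G contains the cycle 5–3–2–7–6–8–9–1–4–5, so G is not a forest; only forests have treewidth ≤ 1, hence tw(G) ≥ 2. Combining the bounds, tw(G) = 2.

2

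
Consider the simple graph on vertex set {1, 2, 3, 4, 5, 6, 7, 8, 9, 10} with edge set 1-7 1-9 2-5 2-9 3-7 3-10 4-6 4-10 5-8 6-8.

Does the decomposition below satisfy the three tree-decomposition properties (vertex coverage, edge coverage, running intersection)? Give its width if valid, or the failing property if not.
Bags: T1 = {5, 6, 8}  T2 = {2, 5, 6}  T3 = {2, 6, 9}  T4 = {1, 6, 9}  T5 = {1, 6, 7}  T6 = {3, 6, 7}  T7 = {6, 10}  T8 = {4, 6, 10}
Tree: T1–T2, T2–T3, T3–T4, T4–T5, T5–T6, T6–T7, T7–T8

A tree decomposition must satisfy three properties: every vertex lies in some bag; for every edge, both endpoints lie together in some bag; and for every vertex, the bags containing it form a connected subtree. Here edge (3,10) lies in no bag, so the decomposition is invalid.

No — edge (3,10) lies in no bag.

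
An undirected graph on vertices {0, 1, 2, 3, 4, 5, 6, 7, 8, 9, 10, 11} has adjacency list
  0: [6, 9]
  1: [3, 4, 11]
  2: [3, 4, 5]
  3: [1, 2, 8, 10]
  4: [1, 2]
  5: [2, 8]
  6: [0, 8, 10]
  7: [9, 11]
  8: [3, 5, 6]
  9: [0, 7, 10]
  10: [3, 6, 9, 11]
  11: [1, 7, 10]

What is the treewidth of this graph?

A width-3 tree decomposition is:
Bags: B1 = {2, 4, 5, 8}  B2 = {2, 3, 4, 8}  B3 = {1, 3, 4, 8}  B4 = {1, 3, 6, 8}  B5 = {1, 3, 6, 10}  B6 = {1, 6, 10, 11}  B7 = {0, 6, 10, 11}  B8 = {0, 9, 10, 11}  B9 = {0, 7, 9, 11}
Tree: B1–B2, B2–B3, B3–B4, B4–B5, B5–B6, B6–B7, B7–B8, B8–B9
Every bag has size at most 4, so the width is 4 − 1 = 3 and tw(G) ≤ 3. For the lower bound: the 4 vertex sets {2,4,5}, {8}, {3}, {1,6,10,11} are disjoint, each induces a connected subgraph, and every pair is joined by at least one edge of G. Contracting each set to a single vertex therefore yields K_{4} as a minor, and since treewidth is minor-monotone, tw(G) ≥ tw(K_{4}) = 3. Combining the bounds, tw(G) = 3.

3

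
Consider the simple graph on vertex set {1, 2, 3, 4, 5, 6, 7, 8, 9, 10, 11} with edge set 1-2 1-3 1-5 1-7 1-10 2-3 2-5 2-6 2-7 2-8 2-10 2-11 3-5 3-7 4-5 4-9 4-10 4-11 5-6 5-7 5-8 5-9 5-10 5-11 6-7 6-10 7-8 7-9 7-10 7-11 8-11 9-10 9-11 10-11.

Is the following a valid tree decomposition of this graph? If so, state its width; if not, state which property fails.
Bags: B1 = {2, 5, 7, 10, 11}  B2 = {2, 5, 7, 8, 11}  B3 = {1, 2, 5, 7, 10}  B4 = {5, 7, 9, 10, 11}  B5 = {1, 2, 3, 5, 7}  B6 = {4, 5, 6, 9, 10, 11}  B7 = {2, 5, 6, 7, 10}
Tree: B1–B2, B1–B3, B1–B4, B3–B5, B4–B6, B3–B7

No — bags containing vertex 6 are not connected in the tree.

A tree decomposition must satisfy three properties: every vertex lies in some bag; for every edge, both endpoints lie together in some bag; and for every vertex, the bags containing it form a connected subtree. Here bags containing vertex 6 are not connected in the tree, so the decomposition is invalid.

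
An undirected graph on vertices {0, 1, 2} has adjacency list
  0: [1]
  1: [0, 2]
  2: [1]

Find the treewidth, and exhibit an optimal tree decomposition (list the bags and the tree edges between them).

Treewidth 1.
One such decomposition:
Bags: B1 = {1, 2}  B2 = {0, 1}
Tree: B1–B2

The largest bag has 2 vertices, giving width 1; this decomposition certifies tw(G) ≤ 1. Any graph with an edge has treewidth ≥ 1, and G has the edge 2–1. Hence tw(G) = 1 exactly.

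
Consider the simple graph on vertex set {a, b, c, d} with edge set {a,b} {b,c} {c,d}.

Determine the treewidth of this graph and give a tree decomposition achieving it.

Treewidth 1.
One such decomposition:
Bags: B1 = {a, b}  B2 = {b, c}  B3 = {c, d}
Tree: B1–B2, B2–B3

Each bag holds 2 vertices, so the decomposition has width 1, which upper-bounds the treewidth. G has an edge, so its treewidth is at least 1. Combining the bounds, tw(G) = 1.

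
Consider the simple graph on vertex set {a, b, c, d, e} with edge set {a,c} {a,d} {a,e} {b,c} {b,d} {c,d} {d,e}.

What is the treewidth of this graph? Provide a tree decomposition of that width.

Treewidth 2.
Bags: B1 = {b, c, d}  B2 = {a, c, d}  B3 = {a, d, e}
Tree: B1–B2, B2–B3

The largest bag has 3 vertices, giving width 2; this decomposition certifies tw(G) ≤ 2. Conversely, {a, d, e} is a clique of size 3, and the vertices of any clique must share a bag in every tree decomposition; so some bag has ≥ 3 vertices and tw(G) ≥ 2. Hence tw(G) = 2 exactly.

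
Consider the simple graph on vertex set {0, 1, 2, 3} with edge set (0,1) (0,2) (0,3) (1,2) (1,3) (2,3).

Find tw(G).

A width-3 tree decomposition is:
Bags: B1 = {0, 1, 2, 3}
Tree: (single bag)
With just one bag of size 4, the width is 4 − 1 = 3, so tw(G) ≤ 3. For the lower bound, the 4 vertices {0, 1, 2, 3} are pairwise adjacent, and any tree decomposition puts a clique entirely inside one bag — forcing width ≥ 3. Therefore the treewidth is 3.

3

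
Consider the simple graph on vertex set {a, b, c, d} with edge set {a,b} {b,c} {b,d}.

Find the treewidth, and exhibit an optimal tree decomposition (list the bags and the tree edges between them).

Treewidth 1.
Bags: B1 = {a, b}  B2 = {b, c}  B3 = {b, d}
Tree: B1–B2, B1–B3

Each bag holds 2 vertices, so the decomposition has width 1, which upper-bounds the treewidth. G has an edge, so its treewidth is at least 1. The upper and lower bounds meet at 1, so that is the treewidth.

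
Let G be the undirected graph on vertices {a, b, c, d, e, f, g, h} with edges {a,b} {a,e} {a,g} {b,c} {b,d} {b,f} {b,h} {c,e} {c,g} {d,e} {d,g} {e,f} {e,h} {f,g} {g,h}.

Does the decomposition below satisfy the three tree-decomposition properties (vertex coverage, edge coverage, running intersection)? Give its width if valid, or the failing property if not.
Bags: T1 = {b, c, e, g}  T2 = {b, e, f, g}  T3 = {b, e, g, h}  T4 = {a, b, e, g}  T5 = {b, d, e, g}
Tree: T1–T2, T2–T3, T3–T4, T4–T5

Vertex coverage: the bags together contain {a, b, c, d, e, f, g, h}, the full vertex set. Edge coverage: each edge of G has both endpoints in at least one bag. Running intersection: for every vertex, the bags containing it form a connected subtree. All three properties hold, so this is a valid tree decomposition of width max|bag| − 1 = 3, and hence tw(G) ≤ 3.

Yes; width 3.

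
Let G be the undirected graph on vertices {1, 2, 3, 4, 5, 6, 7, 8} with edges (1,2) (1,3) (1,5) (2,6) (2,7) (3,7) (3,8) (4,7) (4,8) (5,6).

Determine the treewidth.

A width-2 tree decomposition is:
Bags: B1 = {3, 4, 8}  B2 = {3, 4, 7}  B3 = {1, 3, 7}  B4 = {1, 2, 7}  B5 = {1, 2, 5}  B6 = {2, 5, 6}
Tree: B1–B2, B2–B3, B3–B4, B4–B5, B5–B6
The largest bag has 3 vertices, giving width 2; this decomposition certifies tw(G) ≤ 2. Since 8–4–7–3–8 is a cycle in G, G is not acyclic. Forests are exactly the graphs of treewidth ≤ 1, so tw(G) ≥ 2. The upper and lower bounds meet at 2, so that is the treewidth.

2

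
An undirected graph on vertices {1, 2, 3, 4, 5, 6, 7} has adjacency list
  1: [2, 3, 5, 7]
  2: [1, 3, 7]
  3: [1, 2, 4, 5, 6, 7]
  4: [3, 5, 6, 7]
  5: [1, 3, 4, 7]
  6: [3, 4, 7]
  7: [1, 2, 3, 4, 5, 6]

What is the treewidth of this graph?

A width-3 tree decomposition is:
Bags: B1 = {3, 4, 5, 7}  B2 = {1, 3, 5, 7}  B3 = {1, 2, 3, 7}  B4 = {3, 4, 6, 7}
Tree: B1–B2, B2–B3, B1–B4
The largest bag has 4 vertices, giving width 3; this decomposition certifies tw(G) ≤ 3. For the lower bound, the 4 vertices {1, 2, 3, 7} are pairwise adjacent, and any tree decomposition puts a clique entirely inside one bag — forcing width ≥ 3. Hence tw(G) = 3 exactly.

3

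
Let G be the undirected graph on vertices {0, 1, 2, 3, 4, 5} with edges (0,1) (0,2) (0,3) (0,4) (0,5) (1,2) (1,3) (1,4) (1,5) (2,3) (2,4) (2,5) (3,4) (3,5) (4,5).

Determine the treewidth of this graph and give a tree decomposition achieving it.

A single bag containing all 6 vertices is trivially a valid decomposition of width 5. On the other hand G contains the 6-clique {0, 1, 2, 3, 4, 5}. A clique must lie in a single bag of any decomposition, so no decomposition can have width below 5. Combining the bounds, tw(G) = 5.

Treewidth 5.
One optimal decomposition is:
Bags: B1 = {0, 1, 2, 3, 4, 5}
Tree: (single bag)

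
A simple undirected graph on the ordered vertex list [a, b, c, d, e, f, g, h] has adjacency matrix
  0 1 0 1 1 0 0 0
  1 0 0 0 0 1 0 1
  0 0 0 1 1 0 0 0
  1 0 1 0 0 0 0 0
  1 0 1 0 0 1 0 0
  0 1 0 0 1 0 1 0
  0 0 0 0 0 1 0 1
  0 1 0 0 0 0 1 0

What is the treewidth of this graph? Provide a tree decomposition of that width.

Treewidth 2.
One optimal decomposition is:
Bags: B1 = {a, c, d}  B2 = {a, c, e}  B3 = {a, b, e}  B4 = {b, e, f}  B5 = {b, f, h}  B6 = {f, g, h}
Tree: B1–B2, B2–B3, B3–B4, B4–B5, B5–B6

Each bag holds 3 vertices, so the decomposition has width 2, which upper-bounds the treewidth. Since d–c–e–a–d is a cycle in G, G is not acyclic. Forests are exactly the graphs of treewidth ≤ 1, so tw(G) ≥ 2. Therefore the treewidth is 2.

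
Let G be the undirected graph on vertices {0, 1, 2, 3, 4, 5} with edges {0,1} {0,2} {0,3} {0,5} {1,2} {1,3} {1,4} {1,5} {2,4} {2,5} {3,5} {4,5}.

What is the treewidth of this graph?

3

A width-3 tree decomposition is:
Bags: B1 = {0, 1, 3, 5}  B2 = {0, 1, 2, 5}  B3 = {1, 2, 4, 5}
Tree: B1–B2, B2–B3
The largest bag has 4 vertices, giving width 3; this decomposition certifies tw(G) ≤ 3. Conversely, {0, 1, 2, 5} is a clique of size 4, and the vertices of any clique must share a bag in every tree decomposition; so some bag has ≥ 4 vertices and tw(G) ≥ 3. Combining the bounds, tw(G) = 3.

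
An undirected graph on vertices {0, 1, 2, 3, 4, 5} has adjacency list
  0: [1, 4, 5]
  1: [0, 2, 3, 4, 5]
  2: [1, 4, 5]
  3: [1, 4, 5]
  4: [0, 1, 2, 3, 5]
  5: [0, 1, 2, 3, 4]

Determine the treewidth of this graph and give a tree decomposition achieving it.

Each bag holds 4 vertices, so the decomposition has width 3, which upper-bounds the treewidth. Conversely, {0, 1, 4, 5} is a clique of size 4, and the vertices of any clique must share a bag in every tree decomposition; so some bag has ≥ 4 vertices and tw(G) ≥ 3. Hence tw(G) = 3 exactly.

Treewidth 3.
Bags: B1 = {0, 1, 4, 5}  B2 = {1, 2, 4, 5}  B3 = {1, 3, 4, 5}
Tree: B1–B2, B2–B3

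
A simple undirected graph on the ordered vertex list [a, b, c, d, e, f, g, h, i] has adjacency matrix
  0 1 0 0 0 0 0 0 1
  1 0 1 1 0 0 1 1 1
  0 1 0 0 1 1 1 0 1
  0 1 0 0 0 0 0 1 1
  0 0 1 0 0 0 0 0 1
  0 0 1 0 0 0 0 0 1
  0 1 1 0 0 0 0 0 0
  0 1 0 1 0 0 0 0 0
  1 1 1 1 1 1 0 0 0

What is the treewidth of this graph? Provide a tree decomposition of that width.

Treewidth 2.
One such decomposition:
Bags: B1 = {a, b, i}  B2 = {b, c, i}  B3 = {c, e, i}  B4 = {b, d, i}  B5 = {c, f, i}  B6 = {b, c, g}  B7 = {b, d, h}
Tree: B1–B2, B2–B3, B2–B4, B2–B5, B2–B6, B4–B7

The largest bag has 3 vertices, giving width 2; this decomposition certifies tw(G) ≤ 2. For the lower bound, the 3 vertices {c, e, i} are pairwise adjacent, and any tree decomposition puts a clique entirely inside one bag — forcing width ≥ 2. Hence tw(G) = 2 exactly.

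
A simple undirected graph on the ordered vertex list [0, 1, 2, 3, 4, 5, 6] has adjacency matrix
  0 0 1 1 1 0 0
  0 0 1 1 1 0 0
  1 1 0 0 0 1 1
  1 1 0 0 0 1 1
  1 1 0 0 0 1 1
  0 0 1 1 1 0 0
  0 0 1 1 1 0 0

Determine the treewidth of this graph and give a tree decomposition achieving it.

Treewidth 3.
One such decomposition:
Bags: B1 = {0, 2, 3, 4}  B2 = {1, 2, 3, 4}  B3 = {2, 3, 4, 6}  B4 = {2, 3, 4, 5}
Tree: B1–B2, B2–B3, B3–B4

Every bag has size at most 4, so the width is 4 − 1 = 3 and tw(G) ≤ 3. For the lower bound: the 4 vertex sets {0,2}, {1,3}, {4}, {6} are disjoint, each induces a connected subgraph, and every pair is joined by at least one edge of G. Contracting each set to a single vertex therefore yields K_{4} as a minor, and since treewidth is minor-monotone, tw(G) ≥ tw(K_{4}) = 3. Hence tw(G) = 3 exactly.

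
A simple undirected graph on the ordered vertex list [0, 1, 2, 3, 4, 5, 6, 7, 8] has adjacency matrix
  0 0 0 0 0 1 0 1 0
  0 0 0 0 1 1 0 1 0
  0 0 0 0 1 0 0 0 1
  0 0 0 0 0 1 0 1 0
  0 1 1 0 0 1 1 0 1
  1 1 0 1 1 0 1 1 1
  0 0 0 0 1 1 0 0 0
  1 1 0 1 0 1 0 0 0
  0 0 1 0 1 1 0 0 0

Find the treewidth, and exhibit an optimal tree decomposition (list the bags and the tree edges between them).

Treewidth 2.
One optimal decomposition is:
Bags: B1 = {1, 4, 5}  B2 = {4, 5, 6}  B3 = {1, 5, 7}  B4 = {3, 5, 7}  B5 = {4, 5, 8}  B6 = {0, 5, 7}  B7 = {2, 4, 8}
Tree: B1–B2, B1–B3, B3–B4, B1–B5, B4–B6, B5–B7

The largest bag has 3 vertices, giving width 2; this decomposition certifies tw(G) ≤ 2. For the lower bound, the 3 vertices {2, 4, 8} are pairwise adjacent, and any tree decomposition puts a clique entirely inside one bag — forcing width ≥ 2. Hence tw(G) = 2 exactly.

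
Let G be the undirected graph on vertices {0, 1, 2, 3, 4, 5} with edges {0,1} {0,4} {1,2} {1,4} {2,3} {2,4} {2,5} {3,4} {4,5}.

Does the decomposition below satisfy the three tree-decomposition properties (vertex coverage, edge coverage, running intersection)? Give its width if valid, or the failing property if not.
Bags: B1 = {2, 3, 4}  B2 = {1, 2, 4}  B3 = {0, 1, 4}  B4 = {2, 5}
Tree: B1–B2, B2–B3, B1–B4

No — edge (4,5) lies in no bag.

A tree decomposition must satisfy three properties: every vertex lies in some bag; for every edge, both endpoints lie together in some bag; and for every vertex, the bags containing it form a connected subtree. Here edge (4,5) lies in no bag, so the decomposition is invalid.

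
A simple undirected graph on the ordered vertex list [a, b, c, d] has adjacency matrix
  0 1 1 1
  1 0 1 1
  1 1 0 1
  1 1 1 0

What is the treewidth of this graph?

A width-3 tree decomposition is:
Bags: B1 = {a, b, c, d}
Tree: (single bag)
With just one bag of size 4, the width is 4 − 1 = 3, so tw(G) ≤ 3. On the other hand G contains the 4-clique {a, b, c, d}. A clique must lie in a single bag of any decomposition, so no decomposition can have width below 3. Therefore the treewidth is 3.

3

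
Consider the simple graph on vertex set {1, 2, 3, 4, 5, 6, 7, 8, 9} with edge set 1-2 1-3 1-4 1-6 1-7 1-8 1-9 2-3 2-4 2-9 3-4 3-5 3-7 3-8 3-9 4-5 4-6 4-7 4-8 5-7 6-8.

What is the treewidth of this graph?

3

A width-3 tree decomposition is:
Bags: B1 = {1, 3, 4, 8}  B2 = {1, 3, 4, 7}  B3 = {1, 2, 3, 4}  B4 = {1, 2, 3, 9}  B5 = {1, 4, 6, 8}  B6 = {3, 4, 5, 7}
Tree: B1–B2, B1–B3, B3–B4, B1–B5, B2–B6
The largest bag has 4 vertices, giving width 3; this decomposition certifies tw(G) ≤ 3. Conversely, {1, 2, 3, 9} is a clique of size 4, and the vertices of any clique must share a bag in every tree decomposition; so some bag has ≥ 4 vertices and tw(G) ≥ 3. The upper and lower bounds meet at 3, so that is the treewidth.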